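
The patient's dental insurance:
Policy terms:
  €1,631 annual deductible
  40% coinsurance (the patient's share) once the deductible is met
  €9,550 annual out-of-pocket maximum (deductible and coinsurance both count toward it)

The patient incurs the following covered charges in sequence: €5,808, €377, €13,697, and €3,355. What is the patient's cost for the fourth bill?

€618.60

Bill 1, €5,808: deductible takes €1,631, €4,177 remains; coinsurance €4,177 × 40% = €1,670.80. Patient pays €3,301.80; OOP now €3,301.80.
Bill 2, €377: 40% coinsurance on €377 = €150.80. Patient pays €150.80; OOP now €3,452.60.
Bill 3, €13,697: deductible already satisfied, so patient's share is 40% × €13,697 = €5,478.80. Patient pays €5,478.80; OOP now €8,931.40.
Bill 4, €3,355: 40% coinsurance on €3,355 = €1,342. Adding that to €8,931.40 gives €10,273.40, past the €9,550 cap; patient pays only €9,550 − €8,931.40 = €618.60.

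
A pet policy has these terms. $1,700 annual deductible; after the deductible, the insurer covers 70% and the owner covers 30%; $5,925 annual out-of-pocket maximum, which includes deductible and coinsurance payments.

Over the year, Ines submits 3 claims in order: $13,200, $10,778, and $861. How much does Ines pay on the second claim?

Claim 1 ($13,200): $1,700 finishes the deductible; $11,500 goes to coinsurance; coinsurance $11,500 × 30% = $3,450. Cost to owner: $5,150. OOP to date $5,150.
Claim 2 ($10,778): deductible already satisfied, so owner's share is 30% × $10,778 = $3,233.40. OOP would hit $8,383.40 > $5,925, so the cap limits the owner to $5,925 − $5,150 = $775.

$775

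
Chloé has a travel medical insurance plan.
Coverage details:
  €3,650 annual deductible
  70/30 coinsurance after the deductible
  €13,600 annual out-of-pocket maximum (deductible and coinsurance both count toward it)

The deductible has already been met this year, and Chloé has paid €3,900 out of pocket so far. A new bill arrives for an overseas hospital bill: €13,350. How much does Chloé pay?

With the deductible met, the entire €13,350 is subject to coinsurance.
Traveler's 30% share of €13,350 is €4,005.
Total out-of-pocket so far would be €3,900 + €4,005 = €7,905, below the €13,600 cap — no reduction.

€4,005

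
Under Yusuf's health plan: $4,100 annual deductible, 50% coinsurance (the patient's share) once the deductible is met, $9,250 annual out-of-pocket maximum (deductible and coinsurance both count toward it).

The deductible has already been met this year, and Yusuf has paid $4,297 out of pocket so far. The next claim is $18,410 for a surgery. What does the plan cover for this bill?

The deductible is already satisfied, so the full bill goes to coinsurance.
Patient's 50% share of $18,410 is $9,205.
Year-to-date out-of-pocket would reach $4,297 + $9,205 = $13,502, above the $9,250 maximum, so the patient pays only $9,250 − $4,297 = $4,953.
Insurer pays the balance: $18,410 − $4,953 = $13,457.

$13,457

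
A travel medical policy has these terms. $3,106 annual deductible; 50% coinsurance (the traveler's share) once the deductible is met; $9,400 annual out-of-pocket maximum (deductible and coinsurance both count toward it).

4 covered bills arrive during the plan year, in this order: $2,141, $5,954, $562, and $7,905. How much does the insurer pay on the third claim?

Claim 1 — $2,141: all of it applies to the deductible. Traveler pays $2,141; OOP now $2,141. Plan pays $2,141 − $2,141 = $0.
Claim 2 — $5,954: $965 to deductible, leaving $4,989; coinsurance $4,989 × 50% = $2,494.50. Cost to traveler: $3,459.50. OOP to date $5,600.50. Plan pays $5,954 − $3,459.50 = $2,494.50.
Claim 3 — $562: 50% coinsurance on $562 = $281. Traveler owes $281 (running OOP $5,881.50). Insurer: $562 − $281 = $281.

$281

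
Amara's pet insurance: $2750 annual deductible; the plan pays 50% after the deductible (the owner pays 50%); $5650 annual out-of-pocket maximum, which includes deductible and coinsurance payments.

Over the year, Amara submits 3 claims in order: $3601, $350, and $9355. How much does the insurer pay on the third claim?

#1 ($3601): $2750 finishes the deductible; $851 goes to coinsurance; owner's 50% is $425.50. Owner pays $3175.50; OOP now $3175.50. Plan pays $3601 − $3175.50 = $425.50.
#2 ($350): 50% coinsurance on $350 = $175. Owner pays $175; OOP now $3350.50. Insurer: $350 − $175 = $175.
#3 ($9355): deductible met; 50% of $9355 = $4677.50. OOP would hit $8028 > $5650, so the cap limits the owner to $5650 − $3350.50 = $2299.50. Insurer: $9355 − $2299.50 = $7055.50.

$7055.50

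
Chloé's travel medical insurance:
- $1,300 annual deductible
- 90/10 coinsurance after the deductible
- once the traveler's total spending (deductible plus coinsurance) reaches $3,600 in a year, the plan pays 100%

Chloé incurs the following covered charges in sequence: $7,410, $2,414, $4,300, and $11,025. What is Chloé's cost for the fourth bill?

$1,017.60

#1 ($7,410): deductible takes $1,300, $6,110 remains; traveler's 10% is $611. Traveler pays $1,911; OOP now $1,911.
#2 ($2,414): deductible already satisfied, so traveler's share is 10% × $2,414 = $241.40. Cost to traveler: $241.40. OOP to date $2,152.40.
#3 ($4,300): deductible met; 10% of $4,300 = $430. Traveler owes $430 (running OOP $2,582.40).
#4 ($11,025): 10% coinsurance on $11,025 = $1,102.50. Adding that to $2,582.40 gives $3,684.90, past the $3,600 cap; traveler pays only $3,600 − $2,582.40 = $1,017.60.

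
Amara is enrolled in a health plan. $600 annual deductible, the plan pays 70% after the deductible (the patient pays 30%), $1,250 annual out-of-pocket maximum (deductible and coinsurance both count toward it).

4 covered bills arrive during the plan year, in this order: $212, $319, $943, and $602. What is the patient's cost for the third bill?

Bill 1, $212: entire amount goes to the deductible. Patient owes $212 (running OOP $212).
Bill 2, $319: entire amount goes to the deductible. Patient pays $319; OOP now $531.
Bill 3, $943: deductible takes $69, $874 remains; patient's 30% is $262.20. Patient owes $331.20 (running OOP $862.20).

$331.20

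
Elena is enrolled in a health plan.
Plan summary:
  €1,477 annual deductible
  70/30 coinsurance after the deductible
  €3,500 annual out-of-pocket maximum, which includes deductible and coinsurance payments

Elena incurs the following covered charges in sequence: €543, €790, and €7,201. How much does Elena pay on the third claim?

Claim 1 — €543: all of it applies to the deductible. Patient pays €543; OOP now €543.
Claim 2 — €790: all of it applies to the deductible. Patient pays €790; OOP now €1,333.
Claim 3 — €7,201: €144 to deductible, leaving €7,057; patient's 30% is €2,117.10. Together that's €144 + €2,117.10 = €2,261.10. That would push OOP to €3,594.10, over the €3,500 cap, so patient pays €3,500 − €1,333 = €2,167.

€2,167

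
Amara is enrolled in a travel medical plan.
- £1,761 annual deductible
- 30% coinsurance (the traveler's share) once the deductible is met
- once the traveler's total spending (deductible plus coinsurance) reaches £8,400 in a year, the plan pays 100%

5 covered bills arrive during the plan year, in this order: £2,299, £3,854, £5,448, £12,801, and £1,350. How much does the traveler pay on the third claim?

#1 (£2,299): £1,761 to deductible, leaving £538; coinsurance £538 × 30% = £161.40. Traveler pays £1,922.40; OOP now £1,922.40.
#2 (£3,854): 30% coinsurance on £3,854 = £1,156.20. Cost to traveler: £1,156.20. OOP to date £3,078.60.
#3 (£5,448): 30% coinsurance on £5,448 = £1,634.40. Traveler pays £1,634.40; OOP now £4,713.

£1,634.40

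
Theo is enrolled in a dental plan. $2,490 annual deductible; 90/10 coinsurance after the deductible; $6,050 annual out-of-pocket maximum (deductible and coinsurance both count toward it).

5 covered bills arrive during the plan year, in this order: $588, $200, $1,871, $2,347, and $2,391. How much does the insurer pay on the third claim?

$152.10

Bill 1, $588: all of it applies to the deductible. Cost to patient: $588. OOP to date $588. Plan pays $588 − $588 = $0.
Bill 2, $200: entire amount goes to the deductible. Patient pays $200; OOP now $788. Plan pays $200 − $200 = $0.
Bill 3, $1,871: $1,702 to deductible, leaving $169; 10% of $169 = $16.90. Patient pays $1,718.90; OOP now $2,506.90. Insurer: $1,871 − $1,718.90 = $152.10.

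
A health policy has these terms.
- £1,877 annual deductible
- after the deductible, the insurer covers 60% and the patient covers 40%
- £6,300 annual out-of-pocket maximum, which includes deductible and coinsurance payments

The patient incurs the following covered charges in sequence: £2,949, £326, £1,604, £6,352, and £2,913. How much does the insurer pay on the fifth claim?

#1 (£2,949): £1,877 to deductible, leaving £1,072; patient's 40% is £428.80. Cost to patient: £2,305.80. OOP to date £2,305.80. Plan pays £2,949 − £2,305.80 = £643.20.
#2 (£326): deductible already satisfied, so patient's share is 40% × £326 = £130.40. Cost to patient: £130.40. OOP to date £2,436.20. Insurer: £326 − £130.40 = £195.60.
#3 (£1,604): deductible met; 40% of £1,604 = £641.60. Patient owes £641.60 (running OOP £3,077.80). Insurer: £1,604 − £641.60 = £962.40.
#4 (£6,352): deductible already satisfied, so patient's share is 40% × £6,352 = £2,540.80. Patient pays £2,540.80; OOP now £5,618.60. Plan pays £6,352 − £2,540.80 = £3,811.20.
#5 (£2,913): deductible already satisfied, so patient's share is 40% × £2,913 = £1,165.20. Adding that to £5,618.60 gives £6,783.80, past the £6,300 cap; patient pays only £6,300 − £5,618.60 = £681.40. Plan pays £2,913 − £681.40 = £2,231.60.

£2,231.60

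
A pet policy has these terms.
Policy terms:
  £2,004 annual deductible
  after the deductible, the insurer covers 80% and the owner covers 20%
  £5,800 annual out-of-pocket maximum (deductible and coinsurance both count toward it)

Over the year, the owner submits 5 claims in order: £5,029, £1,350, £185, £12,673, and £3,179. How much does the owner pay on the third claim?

#1 (£5,029): £2,004 to deductible, leaving £3,025; 20% of £3,025 = £605. Cost to owner: £2,609. OOP to date £2,609.
#2 (£1,350): 20% coinsurance on £1,350 = £270. Owner pays £270; OOP now £2,879.
#3 (£185): 20% coinsurance on £185 = £37. Owner owes £37 (running OOP £2,916).

£37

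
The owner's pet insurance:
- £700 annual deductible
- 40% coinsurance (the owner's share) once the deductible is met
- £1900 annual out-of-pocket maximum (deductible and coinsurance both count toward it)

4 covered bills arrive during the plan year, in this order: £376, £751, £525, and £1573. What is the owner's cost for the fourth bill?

Bill 1, £376: entire amount goes to the deductible. Owner pays £376; OOP now £376.
Bill 2, £751: £324 to deductible, leaving £427; 40% of £427 = £170.80. Cost to owner: £494.80. OOP to date £870.80.
Bill 3, £525: 40% coinsurance on £525 = £210. Cost to owner: £210. OOP to date £1080.80.
Bill 4, £1573: deductible already satisfied, so owner's share is 40% × £1573 = £629.20. Owner owes £629.20 (running OOP £1710).

£629.20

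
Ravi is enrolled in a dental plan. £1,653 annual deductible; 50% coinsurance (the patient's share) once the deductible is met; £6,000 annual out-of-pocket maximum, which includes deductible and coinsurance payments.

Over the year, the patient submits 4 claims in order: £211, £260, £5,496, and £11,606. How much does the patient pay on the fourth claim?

£2,190

Claim 1 — £211: entire amount goes to the deductible. Cost to patient: £211. OOP to date £211.
Claim 2 — £260: fully absorbed by the deductible. Cost to patient: £260. OOP to date £471.
Claim 3 — £5,496: £1,182 finishes the deductible; £4,314 goes to coinsurance; patient's 50% is £2,157. Patient pays £3,339; OOP now £3,810.
Claim 4 — £11,606: deductible already satisfied, so patient's share is 50% × £11,606 = £5,803. Adding that to £3,810 gives £9,613, past the £6,000 cap; patient pays only £6,000 − £3,810 = £2,190.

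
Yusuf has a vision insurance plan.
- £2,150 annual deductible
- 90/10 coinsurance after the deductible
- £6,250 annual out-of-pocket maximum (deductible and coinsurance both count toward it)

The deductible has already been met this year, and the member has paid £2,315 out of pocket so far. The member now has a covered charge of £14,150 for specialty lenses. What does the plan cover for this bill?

With the deductible met, the entire £14,150 is subject to coinsurance.
Member's 10% share of £14,150 is £1,415.
Total out-of-pocket so far would be £2,315 + £1,415 = £3,730, below the £6,250 cap — no reduction.
The insurer covers the remainder: £14,150 − £1,415 = £12,735.

£12,735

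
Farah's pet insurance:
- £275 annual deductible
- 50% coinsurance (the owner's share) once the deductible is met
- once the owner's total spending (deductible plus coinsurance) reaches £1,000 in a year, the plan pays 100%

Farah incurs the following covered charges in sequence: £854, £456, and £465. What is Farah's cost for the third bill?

£207.50

Claim 1 — £854: £275 to deductible, leaving £579; coinsurance £579 × 50% = £289.50. Owner pays £564.50; OOP now £564.50.
Claim 2 — £456: deductible already satisfied, so owner's share is 50% × £456 = £228. Cost to owner: £228. OOP to date £792.50.
Claim 3 — £465: deductible met; 50% of £465 = £232.50. OOP would hit £1,025 > £1,000, so the cap limits the owner to £1,000 − £792.50 = £207.50.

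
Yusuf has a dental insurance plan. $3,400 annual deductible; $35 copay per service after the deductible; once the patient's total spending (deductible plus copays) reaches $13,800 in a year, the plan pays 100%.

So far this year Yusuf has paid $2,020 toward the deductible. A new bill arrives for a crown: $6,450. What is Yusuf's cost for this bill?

$1,415

$2,020 of the $3,400 deductible is already met, leaving $1,380.
The remaining $5,070 (= $6,450 − $1,380) moves to the copay.
Copay on this service: $35.
Patient responsibility before any cap: $1,380 + $35 = $1,415.
Year-to-date out-of-pocket becomes $2,020 + $1,415 = $3,435, still under the $13,800 maximum, so no cap applies.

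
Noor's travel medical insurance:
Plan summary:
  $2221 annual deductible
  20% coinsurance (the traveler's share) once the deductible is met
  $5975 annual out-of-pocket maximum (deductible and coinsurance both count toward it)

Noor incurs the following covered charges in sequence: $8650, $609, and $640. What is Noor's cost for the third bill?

$128

Claim 1 ($8650): deductible takes $2221, $6429 remains; 20% of $6429 = $1285.80. Traveler pays $3506.80; OOP now $3506.80.
Claim 2 ($609): 20% coinsurance on $609 = $121.80. Traveler owes $121.80 (running OOP $3628.60).
Claim 3 ($640): deductible already satisfied, so traveler's share is 20% × $640 = $128. Traveler pays $128; OOP now $3756.60.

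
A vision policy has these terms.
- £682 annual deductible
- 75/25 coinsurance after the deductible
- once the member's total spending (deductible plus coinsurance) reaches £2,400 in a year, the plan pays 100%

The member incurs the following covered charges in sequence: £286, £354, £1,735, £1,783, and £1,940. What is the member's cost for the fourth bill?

£445.75

Claim 1 — £286: entire amount goes to the deductible. Cost to member: £286. OOP to date £286.
Claim 2 — £354: fully absorbed by the deductible. Member owes £354 (running OOP £640).
Claim 3 — £1,735: £42 to deductible, leaving £1,693; member's 25% is £423.25. Member pays £465.25; OOP now £1,105.25.
Claim 4 — £1,783: deductible met; 25% of £1,783 = £445.75. Member pays £445.75; OOP now £1,551.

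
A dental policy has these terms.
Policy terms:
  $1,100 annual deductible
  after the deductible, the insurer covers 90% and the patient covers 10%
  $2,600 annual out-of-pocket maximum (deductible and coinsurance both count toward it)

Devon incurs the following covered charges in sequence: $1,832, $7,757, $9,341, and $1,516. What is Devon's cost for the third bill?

#1 ($1,832): deductible takes $1,100, $732 remains; coinsurance $732 × 10% = $73.20. Patient owes $1,173.20 (running OOP $1,173.20).
#2 ($7,757): deductible met; 10% of $7,757 = $775.70. Patient owes $775.70 (running OOP $1,948.90).
#3 ($9,341): deductible met; 10% of $9,341 = $934.10. Adding that to $1,948.90 gives $2,883, past the $2,600 cap; patient pays only $2,600 − $1,948.90 = $651.10.

$651.10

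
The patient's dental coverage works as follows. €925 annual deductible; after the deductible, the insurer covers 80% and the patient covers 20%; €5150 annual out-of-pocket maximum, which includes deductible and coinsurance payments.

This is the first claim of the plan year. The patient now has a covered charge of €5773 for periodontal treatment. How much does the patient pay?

€1894.60

The full €925 deductible is still open; €925 of this bill applies to it.
The remaining €4848 (= €5773 − €925) moves to coinsurance.
Patient's 20% share of €4848 is €969.60.
That puts the patient's cost at €925 + €969.60 = €1894.60 before any cap.
Total out-of-pocket so far would be €0 + €1894.60 = €1894.60, below the €5150 cap — no reduction.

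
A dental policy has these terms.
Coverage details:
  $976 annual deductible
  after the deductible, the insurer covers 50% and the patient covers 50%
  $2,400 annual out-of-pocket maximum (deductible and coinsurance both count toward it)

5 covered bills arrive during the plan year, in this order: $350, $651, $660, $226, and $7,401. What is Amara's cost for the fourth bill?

Claim 1 ($350): entire amount goes to the deductible. Patient pays $350; OOP now $350.
Claim 2 ($651): deductible takes $626, $25 remains; 50% of $25 = $12.50. Patient owes $638.50 (running OOP $988.50).
Claim 3 ($660): 50% coinsurance on $660 = $330. Patient pays $330; OOP now $1,318.50.
Claim 4 ($226): 50% coinsurance on $226 = $113. Cost to patient: $113. OOP to date $1,431.50.

$113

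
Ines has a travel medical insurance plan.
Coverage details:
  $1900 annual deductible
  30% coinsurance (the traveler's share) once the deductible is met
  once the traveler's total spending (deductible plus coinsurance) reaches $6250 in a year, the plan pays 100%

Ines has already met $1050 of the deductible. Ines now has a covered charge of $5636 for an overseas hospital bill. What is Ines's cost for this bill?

Deductible still to meet: $1900 − $1050 = $850.
After the $850 deductible portion, $5636 − $850 = $4786 is subject to coinsurance.
Traveler's 30% share of $4786 is $1435.80.
That puts the traveler's cost at $850 + $1435.80 = $2285.80 before any cap.
Year-to-date out-of-pocket becomes $1050 + $2285.80 = $3335.80, still under the $6250 maximum, so no cap applies.

$2285.80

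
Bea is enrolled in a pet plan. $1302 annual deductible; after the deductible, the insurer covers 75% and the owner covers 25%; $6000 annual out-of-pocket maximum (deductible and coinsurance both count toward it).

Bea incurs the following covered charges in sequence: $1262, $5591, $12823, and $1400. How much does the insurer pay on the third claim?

$9617.25

#1 ($1262): fully absorbed by the deductible. Owner owes $1262 (running OOP $1262). Plan pays $1262 − $1262 = $0.
#2 ($5591): $40 to deductible, leaving $5551; coinsurance $5551 × 25% = $1387.75. Owner pays $1427.75; OOP now $2689.75. Plan pays $5591 − $1427.75 = $4163.25.
#3 ($12823): 25% coinsurance on $12823 = $3205.75. Owner pays $3205.75; OOP now $5895.50. Insurer: $12823 − $3205.75 = $9617.25.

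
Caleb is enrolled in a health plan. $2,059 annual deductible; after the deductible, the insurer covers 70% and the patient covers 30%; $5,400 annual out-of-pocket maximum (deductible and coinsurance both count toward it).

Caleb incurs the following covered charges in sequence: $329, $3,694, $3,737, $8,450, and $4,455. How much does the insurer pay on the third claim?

$2,615.90

Bill 1, $329: fully absorbed by the deductible. Patient owes $329 (running OOP $329). Insurer: $329 − $329 = $0.
Bill 2, $3,694: $1,730 to deductible, leaving $1,964; coinsurance $1,964 × 30% = $589.20. Patient owes $2,319.20 (running OOP $2,648.20). Plan pays $3,694 − $2,319.20 = $1,374.80.
Bill 3, $3,737: 30% coinsurance on $3,737 = $1,121.10. Patient pays $1,121.10; OOP now $3,769.30. Insurer: $3,737 − $1,121.10 = $2,615.90.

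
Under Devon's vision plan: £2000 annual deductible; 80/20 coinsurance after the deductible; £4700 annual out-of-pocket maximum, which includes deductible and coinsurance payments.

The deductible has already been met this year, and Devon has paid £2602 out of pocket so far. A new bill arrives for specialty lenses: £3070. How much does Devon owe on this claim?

With the deductible met, the entire £3070 is subject to coinsurance.
Coinsurance: £3070 × 20% = £614.
Total out-of-pocket so far would be £2602 + £614 = £3216, below the £4700 cap — no reduction.

£614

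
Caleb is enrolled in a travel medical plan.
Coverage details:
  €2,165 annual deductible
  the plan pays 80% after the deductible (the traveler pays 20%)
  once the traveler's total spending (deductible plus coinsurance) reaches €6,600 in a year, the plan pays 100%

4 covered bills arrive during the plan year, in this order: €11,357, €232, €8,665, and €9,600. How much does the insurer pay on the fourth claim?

#1 (€11,357): €2,165 to deductible, leaving €9,192; 20% of €9,192 = €1,838.40. Traveler owes €4,003.40 (running OOP €4,003.40). Plan pays €11,357 − €4,003.40 = €7,353.60.
#2 (€232): 20% coinsurance on €232 = €46.40. Traveler pays €46.40; OOP now €4,049.80. Plan pays €232 − €46.40 = €185.60.
#3 (€8,665): deductible already satisfied, so traveler's share is 20% × €8,665 = €1,733. Traveler pays €1,733; OOP now €5,782.80. Plan pays €8,665 − €1,733 = €6,932.
#4 (€9,600): deductible met; 20% of €9,600 = €1,920. Adding that to €5,782.80 gives €7,702.80, past the €6,600 cap; traveler pays only €6,600 − €5,782.80 = €817.20. Plan pays €9,600 − €817.20 = €8,782.80.

€8,782.80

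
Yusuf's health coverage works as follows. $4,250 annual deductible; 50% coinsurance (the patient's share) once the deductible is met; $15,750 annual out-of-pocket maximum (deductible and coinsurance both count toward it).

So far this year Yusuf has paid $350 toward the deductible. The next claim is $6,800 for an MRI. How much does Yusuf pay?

$350 of the $4,250 deductible is already met, leaving $3,900.
That leaves $6,800 − $3,900 = $2,900 for coinsurance.
50% of $2,900 = $1,450 falls to the patient.
So the patient owes $3,900 + $1,450 = $5,350 before any cap.
Year-to-date out-of-pocket becomes $350 + $5,350 = $5,700, still under the $15,750 maximum, so no cap applies.

$5,350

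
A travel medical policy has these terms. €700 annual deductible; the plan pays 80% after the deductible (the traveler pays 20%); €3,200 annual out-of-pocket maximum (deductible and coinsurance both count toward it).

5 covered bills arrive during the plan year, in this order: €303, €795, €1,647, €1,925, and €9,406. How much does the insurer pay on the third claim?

#1 (€303): fully absorbed by the deductible. Traveler owes €303 (running OOP €303). Plan pays €303 − €303 = €0.
#2 (€795): €397 finishes the deductible; €398 goes to coinsurance; coinsurance €398 × 20% = €79.60. Traveler owes €476.60 (running OOP €779.60). Insurer: €795 − €476.60 = €318.40.
#3 (€1,647): 20% coinsurance on €1,647 = €329.40. Cost to traveler: €329.40. OOP to date €1,109. Plan pays €1,647 − €329.40 = €1,317.60.

€1,317.60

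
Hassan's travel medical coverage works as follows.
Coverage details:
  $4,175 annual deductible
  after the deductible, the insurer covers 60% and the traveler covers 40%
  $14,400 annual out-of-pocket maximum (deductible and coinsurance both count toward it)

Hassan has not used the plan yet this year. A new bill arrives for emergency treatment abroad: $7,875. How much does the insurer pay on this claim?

$2,220

The full $4,175 deductible is still open; $4,175 of this bill applies to it.
After the $4,175 deductible portion, $7,875 − $4,175 = $3,700 is subject to coinsurance.
Coinsurance: $3,700 × 40% = $1,480.
Traveler responsibility before any cap: $4,175 + $1,480 = $5,655.
Cumulative spending $0 + $5,655 = $5,655 stays under the $14,400 maximum.
The plan picks up $7,875 − $5,655 = $2,220.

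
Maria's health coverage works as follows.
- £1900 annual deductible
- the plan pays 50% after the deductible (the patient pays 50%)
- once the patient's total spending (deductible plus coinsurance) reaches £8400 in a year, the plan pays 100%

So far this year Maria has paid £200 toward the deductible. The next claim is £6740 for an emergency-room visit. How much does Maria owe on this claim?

Remaining deductible: £1900 − £200 = £1700.
After the £1700 deductible portion, £6740 − £1700 = £5040 is subject to coinsurance.
50% of £5040 = £2520 falls to the patient.
Patient responsibility before any cap: £1700 + £2520 = £4220.
Cumulative spending £200 + £4220 = £4420 stays under the £8400 maximum.

£4220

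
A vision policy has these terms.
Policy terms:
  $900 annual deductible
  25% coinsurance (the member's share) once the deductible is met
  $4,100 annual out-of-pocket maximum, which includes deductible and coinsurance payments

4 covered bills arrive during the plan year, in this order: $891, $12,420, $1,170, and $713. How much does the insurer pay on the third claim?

Claim 1 — $891: all of it applies to the deductible. Member pays $891; OOP now $891. Plan pays $891 − $891 = $0.
Claim 2 — $12,420: $9 finishes the deductible; $12,411 goes to coinsurance; 25% of $12,411 = $3,102.75. Member pays $3,111.75; OOP now $4,002.75. Plan pays $12,420 − $3,111.75 = $9,308.25.
Claim 3 — $1,170: deductible met; 25% of $1,170 = $292.50. OOP would hit $4,295.25 > $4,100, so the cap limits the member to $4,100 − $4,002.75 = $97.25. Plan pays $1,170 − $97.25 = $1,072.75.

$1,072.75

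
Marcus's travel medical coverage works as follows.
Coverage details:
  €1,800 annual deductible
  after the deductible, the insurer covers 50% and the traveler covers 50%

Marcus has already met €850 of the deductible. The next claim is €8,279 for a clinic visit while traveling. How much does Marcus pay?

€850 of the €1,800 deductible is already met, leaving €950.
The remaining €7,329 (= €8,279 − €950) moves to coinsurance.
Coinsurance: €7,329 × 50% = €3,664.50.
That puts the traveler's cost at €950 + €3,664.50 = €4,614.50.

€4,614.50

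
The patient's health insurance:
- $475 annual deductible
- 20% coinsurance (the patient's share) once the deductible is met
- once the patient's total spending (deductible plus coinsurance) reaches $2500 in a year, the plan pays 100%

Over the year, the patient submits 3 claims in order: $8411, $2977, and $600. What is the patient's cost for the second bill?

Claim 1 — $8411: $475 to deductible, leaving $7936; coinsurance $7936 × 20% = $1587.20. Patient owes $2062.20 (running OOP $2062.20).
Claim 2 — $2977: 20% coinsurance on $2977 = $595.40. That would push OOP to $2657.60, over the $2500 cap, so patient pays $2500 − $2062.20 = $437.80.

$437.80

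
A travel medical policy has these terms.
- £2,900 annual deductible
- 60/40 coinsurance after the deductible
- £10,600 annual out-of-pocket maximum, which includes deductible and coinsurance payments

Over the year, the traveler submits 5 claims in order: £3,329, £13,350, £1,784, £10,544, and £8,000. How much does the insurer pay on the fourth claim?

£9,069.20

Claim 1 — £3,329: £2,900 finishes the deductible; £429 goes to coinsurance; 40% of £429 = £171.60. Traveler owes £3,071.60 (running OOP £3,071.60). Plan pays £3,329 − £3,071.60 = £257.40.
Claim 2 — £13,350: deductible met; 40% of £13,350 = £5,340. Traveler pays £5,340; OOP now £8,411.60. Plan pays £13,350 − £5,340 = £8,010.
Claim 3 — £1,784: 40% coinsurance on £1,784 = £713.60. Traveler owes £713.60 (running OOP £9,125.20). Plan pays £1,784 − £713.60 = £1,070.40.
Claim 4 — £10,544: 40% coinsurance on £10,544 = £4,217.60. That would push OOP to £13,342.80, over the £10,600 cap, so traveler pays £10,600 − £9,125.20 = £1,474.80. Plan pays £10,544 − £1,474.80 = £9,069.20.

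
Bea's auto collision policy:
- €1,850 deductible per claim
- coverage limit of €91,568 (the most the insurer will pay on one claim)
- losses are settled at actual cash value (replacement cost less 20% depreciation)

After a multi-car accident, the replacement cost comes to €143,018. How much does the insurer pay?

€91,568

Actual cash value after 20% depreciation: €143,018 × 80% = €114,414.40.
After the deductible, €114,414.40 − €1,850 = €112,564.40 remains.
€112,564.40 exceeds the €91,568 limit, so the insurer pays the limit: €91,568.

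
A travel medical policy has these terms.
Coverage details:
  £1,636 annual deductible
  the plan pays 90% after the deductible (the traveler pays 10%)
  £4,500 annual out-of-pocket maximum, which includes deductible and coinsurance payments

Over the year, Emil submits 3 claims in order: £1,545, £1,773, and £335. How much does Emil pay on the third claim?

£33.50

Bill 1, £1,545: entire amount goes to the deductible. Cost to traveler: £1,545. OOP to date £1,545.
Bill 2, £1,773: deductible takes £91, £1,682 remains; coinsurance £1,682 × 10% = £168.20. Traveler owes £259.20 (running OOP £1,804.20).
Bill 3, £335: deductible met; 10% of £335 = £33.50. Traveler pays £33.50; OOP now £1,837.70.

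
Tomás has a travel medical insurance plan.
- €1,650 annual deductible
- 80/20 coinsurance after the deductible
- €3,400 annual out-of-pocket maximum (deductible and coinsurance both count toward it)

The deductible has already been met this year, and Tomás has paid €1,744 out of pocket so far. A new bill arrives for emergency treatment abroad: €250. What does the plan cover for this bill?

€200

The deductible is already satisfied, so the full bill goes to coinsurance.
Traveler's 20% share of €250 is €50.
Total out-of-pocket so far would be €1,744 + €50 = €1,794, below the €3,400 cap — no reduction.
Insurer pays the balance: €250 − €50 = €200.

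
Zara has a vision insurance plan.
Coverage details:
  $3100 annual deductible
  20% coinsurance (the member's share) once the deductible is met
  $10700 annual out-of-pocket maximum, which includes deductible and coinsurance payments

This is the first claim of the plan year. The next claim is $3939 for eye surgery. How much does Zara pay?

Deductible not yet touched, so the first $3100 of the bill goes to the deductible.
That leaves $3939 − $3100 = $839 for coinsurance.
Member's 20% share of $839 is $167.80.
That puts the member's cost at $3100 + $167.80 = $3267.80 before any cap.
Total out-of-pocket so far would be $0 + $3267.80 = $3267.80, below the $10700 cap — no reduction.

$3267.80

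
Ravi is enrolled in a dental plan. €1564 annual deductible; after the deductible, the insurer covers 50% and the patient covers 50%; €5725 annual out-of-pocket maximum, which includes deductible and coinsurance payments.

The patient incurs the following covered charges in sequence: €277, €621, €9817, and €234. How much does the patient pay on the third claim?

€4827

Bill 1, €277: entire amount goes to the deductible. Patient pays €277; OOP now €277.
Bill 2, €621: all of it applies to the deductible. Cost to patient: €621. OOP to date €898.
Bill 3, €9817: €666 finishes the deductible; €9151 goes to coinsurance; patient's 50% is €4575.50. Deductible plus coinsurance: €666 + €4575.50 = €5241.50. Adding that to €898 gives €6139.50, past the €5725 cap; patient pays only €5725 − €898 = €4827.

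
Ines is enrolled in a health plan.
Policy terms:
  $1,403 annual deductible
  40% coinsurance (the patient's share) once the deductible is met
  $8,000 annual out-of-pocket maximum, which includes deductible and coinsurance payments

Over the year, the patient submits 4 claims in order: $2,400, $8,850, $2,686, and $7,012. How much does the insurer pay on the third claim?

#1 ($2,400): $1,403 to deductible, leaving $997; patient's 40% is $398.80. Cost to patient: $1,801.80. OOP to date $1,801.80. Insurer: $2,400 − $1,801.80 = $598.20.
#2 ($8,850): deductible met; 40% of $8,850 = $3,540. Cost to patient: $3,540. OOP to date $5,341.80. Plan pays $8,850 − $3,540 = $5,310.
#3 ($2,686): deductible met; 40% of $2,686 = $1,074.40. Patient pays $1,074.40; OOP now $6,416.20. Insurer: $2,686 − $1,074.40 = $1,611.60.

$1,611.60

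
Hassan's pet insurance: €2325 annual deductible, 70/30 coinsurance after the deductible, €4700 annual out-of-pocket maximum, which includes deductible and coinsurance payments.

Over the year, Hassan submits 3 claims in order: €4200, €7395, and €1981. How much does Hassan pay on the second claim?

Claim 1 (€4200): €2325 finishes the deductible; €1875 goes to coinsurance; 30% of €1875 = €562.50. Owner pays €2887.50; OOP now €2887.50.
Claim 2 (€7395): deductible met; 30% of €7395 = €2218.50. Adding that to €2887.50 gives €5106, past the €4700 cap; owner pays only €4700 − €2887.50 = €1812.50.

€1812.50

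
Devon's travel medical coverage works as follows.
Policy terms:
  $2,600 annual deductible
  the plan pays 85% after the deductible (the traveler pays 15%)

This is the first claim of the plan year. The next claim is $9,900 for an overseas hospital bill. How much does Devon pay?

Nothing has been paid toward the $2,600 deductible, so the first $2,600 of this charge is applied there.
That leaves $9,900 − $2,600 = $7,300 for coinsurance.
Coinsurance: $7,300 × 15% = $1,095.
So the traveler owes $2,600 + $1,095 = $3,695.

$3,695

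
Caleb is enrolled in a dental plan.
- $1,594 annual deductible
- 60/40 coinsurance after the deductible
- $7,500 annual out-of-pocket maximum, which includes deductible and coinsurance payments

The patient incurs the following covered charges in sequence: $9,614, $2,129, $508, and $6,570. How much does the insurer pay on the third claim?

#1 ($9,614): deductible takes $1,594, $8,020 remains; coinsurance $8,020 × 40% = $3,208. Patient owes $4,802 (running OOP $4,802). Plan pays $9,614 − $4,802 = $4,812.
#2 ($2,129): deductible met; 40% of $2,129 = $851.60. Patient pays $851.60; OOP now $5,653.60. Insurer: $2,129 − $851.60 = $1,277.40.
#3 ($508): 40% coinsurance on $508 = $203.20. Patient pays $203.20; OOP now $5,856.80. Insurer: $508 − $203.20 = $304.80.

$304.80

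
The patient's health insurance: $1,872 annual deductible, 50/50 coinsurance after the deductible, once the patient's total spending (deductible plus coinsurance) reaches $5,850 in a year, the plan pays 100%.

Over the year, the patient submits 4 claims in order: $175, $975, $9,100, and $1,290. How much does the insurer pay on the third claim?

#1 ($175): fully absorbed by the deductible. Patient pays $175; OOP now $175. Plan pays $175 − $175 = $0.
#2 ($975): fully absorbed by the deductible. Cost to patient: $975. OOP to date $1,150. Plan pays $975 − $975 = $0.
#3 ($9,100): $722 to deductible, leaving $8,378; 50% of $8,378 = $4,189. Together that's $722 + $4,189 = $4,911. Adding that to $1,150 gives $6,061, past the $5,850 cap; patient pays only $5,850 − $1,150 = $4,700. Insurer: $9,100 − $4,700 = $4,400.

$4,400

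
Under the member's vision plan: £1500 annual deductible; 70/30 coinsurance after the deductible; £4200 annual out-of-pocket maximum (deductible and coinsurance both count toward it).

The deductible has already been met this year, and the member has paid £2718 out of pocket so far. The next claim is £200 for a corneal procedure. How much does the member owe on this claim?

£60

With the deductible met, the entire £200 is subject to coinsurance.
30% of £200 = £60 falls to the member.
Total out-of-pocket so far would be £2718 + £60 = £2778, below the £4200 cap — no reduction.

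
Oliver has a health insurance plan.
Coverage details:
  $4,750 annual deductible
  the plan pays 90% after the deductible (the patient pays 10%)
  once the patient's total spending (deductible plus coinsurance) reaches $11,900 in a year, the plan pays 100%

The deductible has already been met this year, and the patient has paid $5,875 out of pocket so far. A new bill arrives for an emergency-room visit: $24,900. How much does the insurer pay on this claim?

$22,410

The deductible is already satisfied, so the full bill goes to coinsurance.
10% of $24,900 = $2,490 falls to the patient.
Cumulative spending $5,875 + $2,490 = $8,365 stays under the $11,900 maximum.
The plan picks up $24,900 − $2,490 = $22,410.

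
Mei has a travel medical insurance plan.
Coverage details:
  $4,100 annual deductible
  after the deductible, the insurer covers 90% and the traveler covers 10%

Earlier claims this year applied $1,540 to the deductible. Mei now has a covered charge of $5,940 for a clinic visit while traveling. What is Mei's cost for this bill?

$2,898

Deductible still to meet: $4,100 − $1,540 = $2,560.
The remaining $3,380 (= $5,940 − $2,560) moves to coinsurance.
10% of $3,380 = $338 falls to the traveler.
That puts the traveler's cost at $2,560 + $338 = $2,898.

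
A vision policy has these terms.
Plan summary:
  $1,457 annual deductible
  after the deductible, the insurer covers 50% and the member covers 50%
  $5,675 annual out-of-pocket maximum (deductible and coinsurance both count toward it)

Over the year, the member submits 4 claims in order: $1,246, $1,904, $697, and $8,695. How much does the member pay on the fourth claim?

$3,023

Bill 1, $1,246: fully absorbed by the deductible. Member pays $1,246; OOP now $1,246.
Bill 2, $1,904: $211 to deductible, leaving $1,693; 50% of $1,693 = $846.50. Member owes $1,057.50 (running OOP $2,303.50).
Bill 3, $697: deductible already satisfied, so member's share is 50% × $697 = $348.50. Member owes $348.50 (running OOP $2,652).
Bill 4, $8,695: deductible already satisfied, so member's share is 50% × $8,695 = $4,347.50. OOP would hit $6,999.50 > $5,675, so the cap limits the member to $5,675 − $2,652 = $3,023.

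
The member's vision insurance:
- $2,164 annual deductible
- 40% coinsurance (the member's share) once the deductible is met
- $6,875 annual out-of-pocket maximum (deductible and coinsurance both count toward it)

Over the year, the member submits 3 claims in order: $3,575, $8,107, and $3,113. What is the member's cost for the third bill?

$903.80

Claim 1 — $3,575: $2,164 to deductible, leaving $1,411; coinsurance $1,411 × 40% = $564.40. Member owes $2,728.40 (running OOP $2,728.40).
Claim 2 — $8,107: deductible met; 40% of $8,107 = $3,242.80. Member owes $3,242.80 (running OOP $5,971.20).
Claim 3 — $3,113: deductible met; 40% of $3,113 = $1,245.20. OOP would hit $7,216.40 > $6,875, so the cap limits the member to $6,875 − $5,971.20 = $903.80.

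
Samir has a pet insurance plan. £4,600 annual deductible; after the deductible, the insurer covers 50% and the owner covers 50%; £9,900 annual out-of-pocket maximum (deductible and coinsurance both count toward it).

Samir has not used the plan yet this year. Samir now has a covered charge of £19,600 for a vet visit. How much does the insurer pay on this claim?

Deductible not yet touched, so the first £4,600 of the bill goes to the deductible.
The remaining £15,000 (= £19,600 − £4,600) moves to coinsurance.
Coinsurance: £15,000 × 50% = £7,500.
That puts the owner's cost at £4,600 + £7,500 = £12,100 before any cap.
Year-to-date out-of-pocket would reach £0 + £12,100 = £12,100, above the £9,900 maximum, so the owner pays only £9,900 − £0 = £9,900.
Insurer pays the balance: £19,600 − £9,900 = £9,700.

£9,700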